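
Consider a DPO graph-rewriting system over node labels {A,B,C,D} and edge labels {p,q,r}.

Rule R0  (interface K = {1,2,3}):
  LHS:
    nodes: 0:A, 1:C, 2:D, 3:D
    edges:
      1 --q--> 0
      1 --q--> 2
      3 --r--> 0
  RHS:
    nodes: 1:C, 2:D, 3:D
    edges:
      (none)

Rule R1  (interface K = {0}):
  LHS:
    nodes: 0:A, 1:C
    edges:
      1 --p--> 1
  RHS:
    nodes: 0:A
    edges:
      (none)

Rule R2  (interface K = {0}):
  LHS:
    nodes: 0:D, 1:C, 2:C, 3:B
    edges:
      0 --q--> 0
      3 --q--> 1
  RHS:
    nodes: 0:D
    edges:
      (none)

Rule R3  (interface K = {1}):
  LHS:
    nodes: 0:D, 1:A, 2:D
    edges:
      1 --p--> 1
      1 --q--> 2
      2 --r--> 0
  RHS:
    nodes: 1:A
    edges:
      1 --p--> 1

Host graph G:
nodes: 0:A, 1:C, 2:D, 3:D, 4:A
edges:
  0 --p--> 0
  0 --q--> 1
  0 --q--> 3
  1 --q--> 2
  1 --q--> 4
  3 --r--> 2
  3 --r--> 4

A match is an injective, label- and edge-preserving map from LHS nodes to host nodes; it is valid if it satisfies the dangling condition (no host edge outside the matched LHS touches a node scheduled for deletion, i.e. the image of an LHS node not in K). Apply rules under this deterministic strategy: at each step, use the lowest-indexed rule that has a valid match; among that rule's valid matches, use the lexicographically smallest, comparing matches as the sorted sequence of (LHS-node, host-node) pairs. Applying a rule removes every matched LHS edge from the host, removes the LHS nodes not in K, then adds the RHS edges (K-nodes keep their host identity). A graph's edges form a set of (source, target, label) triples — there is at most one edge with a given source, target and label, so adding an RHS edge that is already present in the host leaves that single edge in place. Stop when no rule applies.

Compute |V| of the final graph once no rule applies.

Answer: 2

Rewrite trace:
initial: |V|=5 |E|=7  E = 0-p->0 0-q->1 0-q->3 1-q->2 1-q->4 3-r->2 3-r->4
step 1: apply R0 at {0↦4, 1↦1, 2↦2, 3↦3}  → |V|=4 |E|=4  E = 0-p->0 0-q->1 0-q->3 3-r->2
step 2: apply R3 at {0↦2, 1↦0, 2↦3}  → |V|=2 |E|=2  E = 0-p->0 0-q->1
halt: no rule applies after step 2
NF nodes: {0:A, 1:C}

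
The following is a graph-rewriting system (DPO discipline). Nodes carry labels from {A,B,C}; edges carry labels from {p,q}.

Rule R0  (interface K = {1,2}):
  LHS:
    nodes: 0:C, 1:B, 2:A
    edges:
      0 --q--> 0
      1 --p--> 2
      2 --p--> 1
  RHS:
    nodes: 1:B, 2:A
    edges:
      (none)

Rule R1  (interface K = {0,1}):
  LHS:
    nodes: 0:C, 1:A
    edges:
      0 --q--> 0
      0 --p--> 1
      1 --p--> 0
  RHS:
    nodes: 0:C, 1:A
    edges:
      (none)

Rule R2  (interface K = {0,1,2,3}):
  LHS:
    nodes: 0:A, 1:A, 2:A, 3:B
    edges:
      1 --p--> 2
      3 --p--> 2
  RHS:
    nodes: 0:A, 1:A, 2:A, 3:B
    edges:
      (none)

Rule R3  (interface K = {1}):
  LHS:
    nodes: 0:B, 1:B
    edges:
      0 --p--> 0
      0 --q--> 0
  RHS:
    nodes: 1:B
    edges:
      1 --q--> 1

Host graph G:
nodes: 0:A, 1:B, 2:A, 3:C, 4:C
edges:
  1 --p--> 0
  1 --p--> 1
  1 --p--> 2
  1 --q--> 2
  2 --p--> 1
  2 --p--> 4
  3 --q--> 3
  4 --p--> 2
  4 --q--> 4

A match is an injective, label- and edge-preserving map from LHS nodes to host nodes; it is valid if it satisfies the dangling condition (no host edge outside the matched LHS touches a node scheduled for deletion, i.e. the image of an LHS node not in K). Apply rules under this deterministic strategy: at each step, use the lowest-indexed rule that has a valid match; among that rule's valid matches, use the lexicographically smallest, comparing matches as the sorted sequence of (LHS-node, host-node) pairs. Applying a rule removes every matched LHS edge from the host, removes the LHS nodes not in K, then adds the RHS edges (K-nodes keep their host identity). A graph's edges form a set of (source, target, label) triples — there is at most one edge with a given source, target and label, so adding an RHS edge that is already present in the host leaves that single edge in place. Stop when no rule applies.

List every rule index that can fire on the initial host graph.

Answer: [R0,R1]

Derivation:
R0: 1 valid match — {0↦3, 1↦1, 2↦2}
R1: 1 valid match — {0↦4, 1↦2}
R2: no valid match — LHS pattern not found
R3: no valid match — LHS pattern not found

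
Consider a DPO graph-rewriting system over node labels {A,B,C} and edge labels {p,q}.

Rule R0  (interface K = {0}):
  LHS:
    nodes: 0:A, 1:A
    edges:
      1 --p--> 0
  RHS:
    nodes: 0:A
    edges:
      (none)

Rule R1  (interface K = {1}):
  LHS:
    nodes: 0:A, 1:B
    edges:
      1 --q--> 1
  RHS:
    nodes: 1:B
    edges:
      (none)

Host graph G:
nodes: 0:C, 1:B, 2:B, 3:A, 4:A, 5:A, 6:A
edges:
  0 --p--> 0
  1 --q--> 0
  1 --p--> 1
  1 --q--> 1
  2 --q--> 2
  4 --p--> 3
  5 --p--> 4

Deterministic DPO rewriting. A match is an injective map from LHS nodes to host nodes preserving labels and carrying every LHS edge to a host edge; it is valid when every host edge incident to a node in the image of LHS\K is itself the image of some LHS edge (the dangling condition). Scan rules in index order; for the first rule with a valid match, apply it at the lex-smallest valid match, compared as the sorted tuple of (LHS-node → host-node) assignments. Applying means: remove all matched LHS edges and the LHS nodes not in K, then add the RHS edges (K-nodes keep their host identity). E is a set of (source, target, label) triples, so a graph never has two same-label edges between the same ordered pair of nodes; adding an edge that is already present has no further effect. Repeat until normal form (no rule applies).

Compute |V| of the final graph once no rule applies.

initial: |V|=7 |E|=7  E = 0-p->0 1-q->0 1-p->1 1-q->1 2-q->2 4-p->3 5-p->4
step 1: apply R0 at {0↦4, 1↦5}  → |V|=6 |E|=6  E = 0-p->0 1-q->0 1-p->1 1-q->1 2-q->2 4-p->3
step 2: apply R0 at {0↦3, 1↦4}  → |V|=5 |E|=5  E = 0-p->0 1-q->0 1-p->1 1-q->1 2-q->2
step 3: apply R1 at {0↦3, 1↦1}  → |V|=4 |E|=4  E = 0-p->0 1-q->0 1-p->1 2-q->2
step 4: apply R1 at {0↦6, 1↦2}  → |V|=3 |E|=3  E = 0-p->0 1-q->0 1-p->1
halt: no rule applies after step 4
NF nodes: {0:C, 1:B, 2:B}

Answer: 3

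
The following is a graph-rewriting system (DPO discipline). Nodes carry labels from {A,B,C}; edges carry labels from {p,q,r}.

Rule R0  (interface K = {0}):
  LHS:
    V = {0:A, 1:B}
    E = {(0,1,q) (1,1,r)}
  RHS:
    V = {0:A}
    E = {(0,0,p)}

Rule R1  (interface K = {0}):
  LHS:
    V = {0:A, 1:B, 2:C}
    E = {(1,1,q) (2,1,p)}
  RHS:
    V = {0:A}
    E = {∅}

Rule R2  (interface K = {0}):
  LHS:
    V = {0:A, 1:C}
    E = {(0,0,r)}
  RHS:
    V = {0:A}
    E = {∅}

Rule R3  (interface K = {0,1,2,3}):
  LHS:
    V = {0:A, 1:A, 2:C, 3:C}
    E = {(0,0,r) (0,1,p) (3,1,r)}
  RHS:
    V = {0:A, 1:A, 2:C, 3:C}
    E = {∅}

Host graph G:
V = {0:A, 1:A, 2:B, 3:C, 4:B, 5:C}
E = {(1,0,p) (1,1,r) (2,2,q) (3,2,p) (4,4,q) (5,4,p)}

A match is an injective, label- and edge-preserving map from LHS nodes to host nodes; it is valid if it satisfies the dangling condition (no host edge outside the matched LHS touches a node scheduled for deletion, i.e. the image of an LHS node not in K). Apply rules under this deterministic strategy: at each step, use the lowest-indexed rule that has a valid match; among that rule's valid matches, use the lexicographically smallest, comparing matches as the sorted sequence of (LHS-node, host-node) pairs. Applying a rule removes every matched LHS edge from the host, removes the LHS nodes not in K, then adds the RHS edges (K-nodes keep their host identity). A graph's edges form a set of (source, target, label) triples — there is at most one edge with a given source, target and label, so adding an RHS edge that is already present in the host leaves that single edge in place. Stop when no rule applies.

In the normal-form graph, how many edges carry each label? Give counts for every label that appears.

Answer: p:1 r:1

Rewrite trace:
[0] host  ⇒  6 nodes, 6 edges  {1-p->0 1-r->1 2-q->2 3-p->2 4-q->4 5-p->4}
[1] R1 @ {0↦0, 1↦2, 2↦3}  ⇒  4 nodes, 4 edges  {1-p->0 1-r->1 4-q->4 5-p->4}
[2] R1 @ {0↦0, 1↦4, 2↦5}  ⇒  2 nodes, 2 edges  {1-p->0 1-r->1}
normal form: no rule applies after step 2
NF edges: [(1, 0, 'p'), (1, 1, 'r')]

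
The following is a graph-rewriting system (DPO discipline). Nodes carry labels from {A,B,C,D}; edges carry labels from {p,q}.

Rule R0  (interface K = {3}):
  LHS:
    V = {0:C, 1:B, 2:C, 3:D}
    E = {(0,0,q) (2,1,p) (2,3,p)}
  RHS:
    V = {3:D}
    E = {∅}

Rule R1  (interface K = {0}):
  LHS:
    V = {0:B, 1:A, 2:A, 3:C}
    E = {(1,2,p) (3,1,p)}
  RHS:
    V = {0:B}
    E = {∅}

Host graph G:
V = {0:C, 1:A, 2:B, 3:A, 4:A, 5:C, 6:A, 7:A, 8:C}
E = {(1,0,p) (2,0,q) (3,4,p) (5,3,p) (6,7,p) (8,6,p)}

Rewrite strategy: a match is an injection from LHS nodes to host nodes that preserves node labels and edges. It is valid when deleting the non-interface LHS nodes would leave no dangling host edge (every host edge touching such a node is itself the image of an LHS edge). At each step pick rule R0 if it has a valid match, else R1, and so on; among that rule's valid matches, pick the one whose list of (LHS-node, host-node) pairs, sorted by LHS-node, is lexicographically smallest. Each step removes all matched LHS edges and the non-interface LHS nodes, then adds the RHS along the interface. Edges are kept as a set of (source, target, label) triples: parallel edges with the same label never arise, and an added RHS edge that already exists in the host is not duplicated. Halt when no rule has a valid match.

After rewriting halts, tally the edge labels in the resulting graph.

start.  V:9 E:6  edges: 1-p->0 2-q->0 3-p->4 5-p->3 6-p->7 8-p->6
1. fire R1 via {0↦2, 1↦3, 2↦4, 3↦5}  →  V:6 E:4  edges: 1-p->0 2-q->0 6-p->7 8-p->6
2. fire R1 via {0↦2, 1↦6, 2↦7, 3↦8}  →  V:3 E:2  edges: 1-p->0 2-q->0
final graph: no rule applies after step 2
NF edges: [(1, 0, 'p'), (2, 0, 'q')]

Answer: p:1 q:1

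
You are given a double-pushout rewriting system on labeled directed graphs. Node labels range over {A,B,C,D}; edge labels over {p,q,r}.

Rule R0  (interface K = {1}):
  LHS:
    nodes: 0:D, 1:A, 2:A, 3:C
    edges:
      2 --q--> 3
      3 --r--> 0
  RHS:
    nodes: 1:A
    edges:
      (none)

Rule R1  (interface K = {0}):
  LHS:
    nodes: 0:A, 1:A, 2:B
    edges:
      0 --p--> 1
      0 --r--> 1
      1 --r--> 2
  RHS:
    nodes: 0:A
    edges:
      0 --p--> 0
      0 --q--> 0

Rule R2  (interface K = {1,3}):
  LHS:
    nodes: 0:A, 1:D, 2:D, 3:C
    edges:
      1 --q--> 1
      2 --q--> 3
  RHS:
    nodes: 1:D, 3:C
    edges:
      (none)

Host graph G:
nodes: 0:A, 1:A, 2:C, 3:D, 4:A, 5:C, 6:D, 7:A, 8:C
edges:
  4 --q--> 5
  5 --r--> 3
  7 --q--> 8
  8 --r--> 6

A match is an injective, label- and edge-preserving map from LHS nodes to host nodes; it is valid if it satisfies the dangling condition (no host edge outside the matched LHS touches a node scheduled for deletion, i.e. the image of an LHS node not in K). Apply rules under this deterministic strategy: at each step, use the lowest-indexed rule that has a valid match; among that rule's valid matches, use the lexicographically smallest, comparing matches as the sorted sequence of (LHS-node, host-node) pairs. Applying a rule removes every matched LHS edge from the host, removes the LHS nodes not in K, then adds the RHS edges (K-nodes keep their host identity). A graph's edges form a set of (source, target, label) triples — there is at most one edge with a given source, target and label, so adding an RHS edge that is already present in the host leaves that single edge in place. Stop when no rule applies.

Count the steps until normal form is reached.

initial: |V|=9 |E|=4  E = 4-q->5 5-r->3 7-q->8 8-r->6
step 1: apply R0 at {0↦3, 1↦0, 2↦4, 3↦5}  → |V|=6 |E|=2  E = 7-q->8 8-r->6
step 2: apply R0 at {0↦6, 1↦0, 2↦7, 3↦8}  → |V|=3 |E|=0  E = ∅
halt: no rule applies after step 2

Answer: 2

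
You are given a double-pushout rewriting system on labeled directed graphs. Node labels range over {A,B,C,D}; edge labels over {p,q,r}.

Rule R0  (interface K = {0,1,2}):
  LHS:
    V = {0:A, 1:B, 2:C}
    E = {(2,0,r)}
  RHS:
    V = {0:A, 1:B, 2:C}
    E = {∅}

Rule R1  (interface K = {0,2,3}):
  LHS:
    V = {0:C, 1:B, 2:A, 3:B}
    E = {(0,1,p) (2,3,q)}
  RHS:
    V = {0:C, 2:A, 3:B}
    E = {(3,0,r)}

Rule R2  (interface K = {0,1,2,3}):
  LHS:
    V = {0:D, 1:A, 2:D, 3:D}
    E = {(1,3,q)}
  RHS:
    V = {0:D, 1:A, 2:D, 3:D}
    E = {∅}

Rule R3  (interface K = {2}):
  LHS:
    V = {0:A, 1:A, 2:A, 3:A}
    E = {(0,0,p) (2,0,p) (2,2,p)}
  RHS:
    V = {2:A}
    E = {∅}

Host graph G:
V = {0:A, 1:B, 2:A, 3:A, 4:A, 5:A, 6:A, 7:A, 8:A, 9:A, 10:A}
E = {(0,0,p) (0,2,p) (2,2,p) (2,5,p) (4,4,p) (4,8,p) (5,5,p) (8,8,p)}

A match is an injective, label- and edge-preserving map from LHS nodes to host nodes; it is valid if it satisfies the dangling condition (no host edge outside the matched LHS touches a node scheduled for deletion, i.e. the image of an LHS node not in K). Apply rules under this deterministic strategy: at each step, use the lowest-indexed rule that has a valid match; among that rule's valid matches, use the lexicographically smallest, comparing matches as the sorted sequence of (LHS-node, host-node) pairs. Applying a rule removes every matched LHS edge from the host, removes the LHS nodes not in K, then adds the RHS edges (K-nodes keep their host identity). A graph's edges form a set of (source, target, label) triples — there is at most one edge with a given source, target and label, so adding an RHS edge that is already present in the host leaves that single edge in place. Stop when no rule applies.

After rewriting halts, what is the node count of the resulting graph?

Answer: 5

Derivation:
start.  V:11 E:8  edges: 0-p->0 0-p->2 2-p->2 2-p->5 4-p->4 4-p->8 5-p->5 8-p->8
1. fire R3 via {0↦5, 1↦3, 2↦2, 3↦6}  →  V:8 E:5  edges: 0-p->0 0-p->2 4-p->4 4-p->8 8-p->8
2. fire R3 via {0↦8, 1↦7, 2↦4, 3↦9}  →  V:5 E:2  edges: 0-p->0 0-p->2
halt: no rule applies after step 2
NF nodes: {0:A, 1:B, 2:A, 4:A, 10:A}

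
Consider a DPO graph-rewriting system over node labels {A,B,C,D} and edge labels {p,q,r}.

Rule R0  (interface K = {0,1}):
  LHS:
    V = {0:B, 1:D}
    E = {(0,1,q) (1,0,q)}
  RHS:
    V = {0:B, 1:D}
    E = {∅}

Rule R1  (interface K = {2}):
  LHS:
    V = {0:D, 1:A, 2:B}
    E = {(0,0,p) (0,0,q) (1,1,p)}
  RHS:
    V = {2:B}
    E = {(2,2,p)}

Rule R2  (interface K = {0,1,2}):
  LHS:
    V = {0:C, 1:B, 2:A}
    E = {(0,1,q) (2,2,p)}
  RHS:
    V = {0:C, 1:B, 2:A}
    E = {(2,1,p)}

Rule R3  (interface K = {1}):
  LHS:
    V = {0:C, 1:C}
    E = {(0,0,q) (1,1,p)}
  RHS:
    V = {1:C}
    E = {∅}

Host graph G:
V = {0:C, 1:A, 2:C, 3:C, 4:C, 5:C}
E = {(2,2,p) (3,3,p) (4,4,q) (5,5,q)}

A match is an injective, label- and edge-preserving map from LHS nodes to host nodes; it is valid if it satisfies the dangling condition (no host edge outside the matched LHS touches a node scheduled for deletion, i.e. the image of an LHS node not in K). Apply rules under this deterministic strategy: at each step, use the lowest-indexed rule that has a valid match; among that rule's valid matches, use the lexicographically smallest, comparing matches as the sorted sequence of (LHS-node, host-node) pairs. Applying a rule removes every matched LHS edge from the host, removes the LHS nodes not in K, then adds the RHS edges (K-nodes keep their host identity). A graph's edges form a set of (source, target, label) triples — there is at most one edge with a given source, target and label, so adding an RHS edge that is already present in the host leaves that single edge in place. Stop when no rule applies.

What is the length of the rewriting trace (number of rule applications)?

Answer: 2

Rewrite trace:
initial: |V|=6 |E|=4  E = 2-p->2 3-p->3 4-q->4 5-q->5
step 1: apply R3 at {0↦4, 1↦2}  → |V|=5 |E|=2  E = 3-p->3 5-q->5
step 2: apply R3 at {0↦5, 1↦3}  → |V|=4 |E|=0  E = ∅
halt: no rule applies after step 2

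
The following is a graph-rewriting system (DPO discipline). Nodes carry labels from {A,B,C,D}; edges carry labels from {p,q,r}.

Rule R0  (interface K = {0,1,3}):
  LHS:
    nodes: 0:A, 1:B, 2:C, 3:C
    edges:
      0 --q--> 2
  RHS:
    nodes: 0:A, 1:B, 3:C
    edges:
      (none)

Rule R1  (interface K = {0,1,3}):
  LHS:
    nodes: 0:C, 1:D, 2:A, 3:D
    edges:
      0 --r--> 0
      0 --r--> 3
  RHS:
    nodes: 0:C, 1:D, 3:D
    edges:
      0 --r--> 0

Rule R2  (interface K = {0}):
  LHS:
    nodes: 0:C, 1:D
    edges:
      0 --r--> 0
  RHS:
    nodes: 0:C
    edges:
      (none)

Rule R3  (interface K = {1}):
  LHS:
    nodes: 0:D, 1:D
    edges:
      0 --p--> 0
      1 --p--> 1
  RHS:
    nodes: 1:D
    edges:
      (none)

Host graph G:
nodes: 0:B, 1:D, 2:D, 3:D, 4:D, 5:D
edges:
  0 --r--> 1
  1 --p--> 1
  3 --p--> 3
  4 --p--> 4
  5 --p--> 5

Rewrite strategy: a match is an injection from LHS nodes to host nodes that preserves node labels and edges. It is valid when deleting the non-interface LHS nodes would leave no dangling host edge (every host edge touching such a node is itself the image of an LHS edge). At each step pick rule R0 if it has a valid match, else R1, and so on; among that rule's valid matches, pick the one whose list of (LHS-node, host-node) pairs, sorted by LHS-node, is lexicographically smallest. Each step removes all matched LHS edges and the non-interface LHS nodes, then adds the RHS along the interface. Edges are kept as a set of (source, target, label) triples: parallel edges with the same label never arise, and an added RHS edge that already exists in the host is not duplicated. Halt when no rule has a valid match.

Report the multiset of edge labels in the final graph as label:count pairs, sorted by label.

Answer: r:1

Derivation:
[0] host  ⇒  6 nodes, 5 edges  {0-r->1 1-p->1 3-p->3 4-p->4 5-p->5}
[1] R3 @ {0↦3, 1↦1}  ⇒  5 nodes, 3 edges  {0-r->1 4-p->4 5-p->5}
[2] R3 @ {0↦4, 1↦5}  ⇒  4 nodes, 1 edges  {0-r->1}
halt: no rule applies after step 2
NF edges: [(0, 1, 'r')]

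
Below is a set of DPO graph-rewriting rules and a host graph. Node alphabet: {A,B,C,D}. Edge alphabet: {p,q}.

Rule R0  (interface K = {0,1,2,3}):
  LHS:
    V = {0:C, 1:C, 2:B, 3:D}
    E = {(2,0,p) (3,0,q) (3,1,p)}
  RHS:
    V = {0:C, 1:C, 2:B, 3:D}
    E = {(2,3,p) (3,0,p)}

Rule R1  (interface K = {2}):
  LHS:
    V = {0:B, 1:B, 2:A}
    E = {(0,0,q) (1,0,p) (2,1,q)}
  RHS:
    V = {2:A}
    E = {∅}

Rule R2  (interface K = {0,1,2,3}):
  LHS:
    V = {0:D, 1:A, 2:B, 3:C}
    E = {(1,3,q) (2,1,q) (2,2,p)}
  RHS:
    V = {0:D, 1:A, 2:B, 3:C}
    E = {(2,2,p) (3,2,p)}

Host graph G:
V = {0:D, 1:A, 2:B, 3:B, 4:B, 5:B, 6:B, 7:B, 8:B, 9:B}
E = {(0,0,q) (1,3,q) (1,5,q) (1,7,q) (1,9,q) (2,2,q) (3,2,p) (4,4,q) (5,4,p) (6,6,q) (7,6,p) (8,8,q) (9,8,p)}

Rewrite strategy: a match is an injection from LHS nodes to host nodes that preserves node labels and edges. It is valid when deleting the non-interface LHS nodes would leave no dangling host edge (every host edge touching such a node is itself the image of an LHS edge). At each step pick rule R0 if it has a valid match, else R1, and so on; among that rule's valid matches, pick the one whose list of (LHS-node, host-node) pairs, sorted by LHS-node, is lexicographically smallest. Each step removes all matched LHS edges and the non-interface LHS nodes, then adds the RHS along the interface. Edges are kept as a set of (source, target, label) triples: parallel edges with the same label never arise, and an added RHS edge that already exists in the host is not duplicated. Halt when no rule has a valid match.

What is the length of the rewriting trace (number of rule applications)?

Answer: 4

Steps:
initial: |V|=10 |E|=13  E = 0-q->0 1-q->3 1-q->5 1-q->7 1-q->9 2-q->2 3-p->2 4-q->4 5-p->4 6-q->6 7-p->6 8-q->8 9-p->8
step 1: apply R1 at {0↦2, 1↦3, 2↦1}  → |V|=8 |E|=10  E = 0-q->0 1-q->5 1-q->7 1-q->9 4-q->4 5-p->4 6-q->6 7-p->6 8-q->8 9-p->8
step 2: apply R1 at {0↦4, 1↦5, 2↦1}  → |V|=6 |E|=7  E = 0-q->0 1-q->7 1-q->9 6-q->6 7-p->6 8-q->8 9-p->8
step 3: apply R1 at {0↦6, 1↦7, 2↦1}  → |V|=4 |E|=4  E = 0-q->0 1-q->9 8-q->8 9-p->8
step 4: apply R1 at {0↦8, 1↦9, 2↦1}  → |V|=2 |E|=1  E = 0-q->0
halt: no rule applies after step 4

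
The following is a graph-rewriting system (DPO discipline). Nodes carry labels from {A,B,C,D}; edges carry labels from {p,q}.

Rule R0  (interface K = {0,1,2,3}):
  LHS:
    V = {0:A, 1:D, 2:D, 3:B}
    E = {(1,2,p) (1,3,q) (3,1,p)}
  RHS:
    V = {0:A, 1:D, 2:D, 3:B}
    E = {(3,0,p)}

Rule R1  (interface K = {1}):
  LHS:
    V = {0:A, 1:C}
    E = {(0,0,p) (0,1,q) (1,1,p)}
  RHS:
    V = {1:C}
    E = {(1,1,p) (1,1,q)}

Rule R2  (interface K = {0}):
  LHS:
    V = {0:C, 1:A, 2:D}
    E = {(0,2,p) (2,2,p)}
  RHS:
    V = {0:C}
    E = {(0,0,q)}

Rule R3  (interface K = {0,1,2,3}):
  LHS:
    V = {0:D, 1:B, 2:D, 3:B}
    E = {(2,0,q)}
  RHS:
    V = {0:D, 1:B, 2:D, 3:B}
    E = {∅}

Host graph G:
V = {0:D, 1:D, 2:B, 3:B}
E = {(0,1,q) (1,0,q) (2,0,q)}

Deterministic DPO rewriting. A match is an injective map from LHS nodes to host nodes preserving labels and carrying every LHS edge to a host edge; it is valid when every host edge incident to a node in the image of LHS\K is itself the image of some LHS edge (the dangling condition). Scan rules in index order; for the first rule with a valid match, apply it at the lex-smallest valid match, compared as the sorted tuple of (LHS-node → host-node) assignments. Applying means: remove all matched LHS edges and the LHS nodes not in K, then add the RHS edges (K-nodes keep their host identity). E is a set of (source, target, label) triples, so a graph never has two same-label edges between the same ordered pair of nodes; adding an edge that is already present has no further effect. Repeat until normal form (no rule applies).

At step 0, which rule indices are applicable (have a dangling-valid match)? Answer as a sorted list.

R0: no valid match — LHS pattern not found
R1: no valid match — LHS pattern not found
R2: no valid match — LHS pattern not found
R3: 4 valid matches — {0↦0, 1↦2, 2↦1, 3↦3}, {0↦0, 1↦3, 2↦1, 3↦2}, {0↦1, 1↦2, 2↦0, 3↦3} (+1 more)

Answer: [R3]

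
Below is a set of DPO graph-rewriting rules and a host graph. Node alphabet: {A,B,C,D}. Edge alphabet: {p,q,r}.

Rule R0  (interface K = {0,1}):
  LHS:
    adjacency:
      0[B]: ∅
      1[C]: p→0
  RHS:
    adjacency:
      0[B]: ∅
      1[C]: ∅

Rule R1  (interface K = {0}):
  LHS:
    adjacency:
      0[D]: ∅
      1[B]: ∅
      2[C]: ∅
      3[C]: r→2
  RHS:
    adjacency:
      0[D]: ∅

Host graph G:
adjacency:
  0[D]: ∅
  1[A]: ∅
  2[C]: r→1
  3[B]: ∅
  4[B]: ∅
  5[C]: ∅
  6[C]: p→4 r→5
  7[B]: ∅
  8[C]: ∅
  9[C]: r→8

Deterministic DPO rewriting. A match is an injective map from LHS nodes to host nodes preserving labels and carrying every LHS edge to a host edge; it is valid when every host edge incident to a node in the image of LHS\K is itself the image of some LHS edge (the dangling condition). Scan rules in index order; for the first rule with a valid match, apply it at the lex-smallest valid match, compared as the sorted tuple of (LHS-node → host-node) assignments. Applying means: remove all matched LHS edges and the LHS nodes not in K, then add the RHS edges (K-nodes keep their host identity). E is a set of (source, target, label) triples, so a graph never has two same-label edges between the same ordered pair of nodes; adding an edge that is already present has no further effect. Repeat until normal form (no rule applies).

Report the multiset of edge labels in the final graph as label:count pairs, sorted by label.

Answer: r:1

Rewrite trace:
initial: |V|=10 |E|=4  E = 2-r->1 6-p->4 6-r->5 9-r->8
step 1: apply R0 at {0↦4, 1↦6}  → |V|=10 |E|=3  E = 2-r->1 6-r->5 9-r->8
step 2: apply R1 at {0↦0, 1↦3, 2↦5, 3↦6}  → |V|=7 |E|=2  E = 2-r->1 9-r->8
step 3: apply R1 at {0↦0, 1↦4, 2↦8, 3↦9}  → |V|=4 |E|=1  E = 2-r->1
final graph: no rule applies after step 3
NF edges: [(2, 1, 'r')]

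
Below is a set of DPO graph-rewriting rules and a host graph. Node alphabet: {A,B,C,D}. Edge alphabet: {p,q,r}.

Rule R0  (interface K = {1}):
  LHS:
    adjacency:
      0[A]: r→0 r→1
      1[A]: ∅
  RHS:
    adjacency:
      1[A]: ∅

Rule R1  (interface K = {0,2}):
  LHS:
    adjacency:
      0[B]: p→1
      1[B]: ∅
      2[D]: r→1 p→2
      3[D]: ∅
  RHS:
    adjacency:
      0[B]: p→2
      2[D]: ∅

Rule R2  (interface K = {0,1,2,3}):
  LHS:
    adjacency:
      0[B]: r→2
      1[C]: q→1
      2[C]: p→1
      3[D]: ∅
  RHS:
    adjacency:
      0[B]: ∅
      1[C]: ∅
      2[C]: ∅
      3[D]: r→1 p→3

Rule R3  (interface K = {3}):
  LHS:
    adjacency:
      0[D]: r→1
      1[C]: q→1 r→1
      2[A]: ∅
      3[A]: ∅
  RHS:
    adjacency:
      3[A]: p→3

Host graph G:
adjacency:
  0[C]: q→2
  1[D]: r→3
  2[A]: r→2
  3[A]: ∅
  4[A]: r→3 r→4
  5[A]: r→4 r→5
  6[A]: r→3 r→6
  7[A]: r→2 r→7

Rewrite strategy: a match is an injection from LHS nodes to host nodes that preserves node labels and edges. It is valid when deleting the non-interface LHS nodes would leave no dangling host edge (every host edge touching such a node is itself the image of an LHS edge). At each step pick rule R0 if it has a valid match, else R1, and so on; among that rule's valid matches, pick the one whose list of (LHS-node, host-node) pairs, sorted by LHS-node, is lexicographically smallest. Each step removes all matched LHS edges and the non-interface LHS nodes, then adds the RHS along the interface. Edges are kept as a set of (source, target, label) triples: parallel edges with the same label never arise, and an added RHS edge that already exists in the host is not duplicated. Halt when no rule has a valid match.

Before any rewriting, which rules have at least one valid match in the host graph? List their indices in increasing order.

R0: 3 valid matches — {0↦5, 1↦4}, {0↦6, 1↦3}, {0↦7, 1↦2}
R1: no valid match — LHS pattern not found
R2: no valid match — LHS pattern not found
R3: no valid match — LHS pattern not found

Answer: [R0]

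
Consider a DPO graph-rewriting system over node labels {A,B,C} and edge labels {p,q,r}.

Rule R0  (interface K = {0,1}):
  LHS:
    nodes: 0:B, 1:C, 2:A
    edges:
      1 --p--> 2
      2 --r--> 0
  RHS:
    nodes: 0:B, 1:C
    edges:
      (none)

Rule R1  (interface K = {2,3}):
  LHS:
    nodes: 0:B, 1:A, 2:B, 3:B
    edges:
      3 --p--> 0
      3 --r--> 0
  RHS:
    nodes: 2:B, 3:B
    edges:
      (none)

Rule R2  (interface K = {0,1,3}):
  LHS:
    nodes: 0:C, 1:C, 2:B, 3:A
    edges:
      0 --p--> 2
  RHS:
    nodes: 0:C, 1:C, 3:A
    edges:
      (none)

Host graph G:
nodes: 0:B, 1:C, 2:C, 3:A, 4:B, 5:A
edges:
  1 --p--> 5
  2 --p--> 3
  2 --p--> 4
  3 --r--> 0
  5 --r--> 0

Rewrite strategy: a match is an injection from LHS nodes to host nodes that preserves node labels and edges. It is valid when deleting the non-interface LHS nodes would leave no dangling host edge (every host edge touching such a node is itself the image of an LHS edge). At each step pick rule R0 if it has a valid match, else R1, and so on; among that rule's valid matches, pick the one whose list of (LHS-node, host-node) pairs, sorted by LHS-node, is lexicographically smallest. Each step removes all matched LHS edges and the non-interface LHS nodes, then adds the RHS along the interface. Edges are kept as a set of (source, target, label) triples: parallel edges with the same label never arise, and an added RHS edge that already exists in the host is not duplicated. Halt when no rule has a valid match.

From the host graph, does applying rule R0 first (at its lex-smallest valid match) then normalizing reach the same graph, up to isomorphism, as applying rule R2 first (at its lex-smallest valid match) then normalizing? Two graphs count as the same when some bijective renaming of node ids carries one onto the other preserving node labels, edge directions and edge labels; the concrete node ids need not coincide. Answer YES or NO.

branch R0-first: apply at {0↦0, 1↦1, 2↦5} → |E|=3, then 1 more step(s) → NF |V|=4 |E|=1 V={0:B, 1:C, 2:C, 4:B} E=2-p->4
branch R2-first: apply at {0↦2, 1↦1, 2↦4, 3↦3} → |E|=4, then 2 more step(s) → NF |V|=3 |E|=0 V={0:B, 1:C, 2:C} E=∅
graphs not isomorphic

Answer: NO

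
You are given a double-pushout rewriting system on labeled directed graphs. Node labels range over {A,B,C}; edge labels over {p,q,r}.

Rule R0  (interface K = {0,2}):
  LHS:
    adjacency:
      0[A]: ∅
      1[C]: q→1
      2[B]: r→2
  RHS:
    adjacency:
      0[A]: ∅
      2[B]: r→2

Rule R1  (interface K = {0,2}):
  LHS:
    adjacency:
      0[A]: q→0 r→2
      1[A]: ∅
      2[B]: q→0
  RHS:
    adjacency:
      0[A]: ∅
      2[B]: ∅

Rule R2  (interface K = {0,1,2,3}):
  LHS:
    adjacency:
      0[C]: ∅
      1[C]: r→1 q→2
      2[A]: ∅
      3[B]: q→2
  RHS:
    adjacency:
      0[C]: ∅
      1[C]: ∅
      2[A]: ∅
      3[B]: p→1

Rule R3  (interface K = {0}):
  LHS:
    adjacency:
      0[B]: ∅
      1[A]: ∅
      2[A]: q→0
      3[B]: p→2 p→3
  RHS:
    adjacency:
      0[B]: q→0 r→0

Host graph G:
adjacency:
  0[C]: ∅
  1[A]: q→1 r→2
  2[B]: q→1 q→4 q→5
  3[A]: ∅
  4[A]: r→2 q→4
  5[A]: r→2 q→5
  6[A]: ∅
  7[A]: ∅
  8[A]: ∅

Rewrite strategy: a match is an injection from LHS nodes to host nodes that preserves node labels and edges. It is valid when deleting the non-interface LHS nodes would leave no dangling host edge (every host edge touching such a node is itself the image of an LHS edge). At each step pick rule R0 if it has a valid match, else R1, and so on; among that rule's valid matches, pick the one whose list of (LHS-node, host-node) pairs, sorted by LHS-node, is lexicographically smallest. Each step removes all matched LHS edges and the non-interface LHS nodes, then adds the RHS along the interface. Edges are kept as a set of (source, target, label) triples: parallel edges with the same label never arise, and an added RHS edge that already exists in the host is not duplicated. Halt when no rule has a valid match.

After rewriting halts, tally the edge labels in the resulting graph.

Answer: (no edges)

Derivation:
[0] host  ⇒  9 nodes, 9 edges  {1-q->1 1-r->2 2-q->1 2-q->4 2-q->5 4-r->2 4-q->4 5-r->2 5-q->5}
[1] R1 @ {0↦1, 1↦3, 2↦2}  ⇒  8 nodes, 6 edges  {2-q->4 2-q->5 4-r->2 4-q->4 5-r->2 5-q->5}
[2] R1 @ {0↦4, 1↦1, 2↦2}  ⇒  7 nodes, 3 edges  {2-q->5 5-r->2 5-q->5}
[3] R1 @ {0↦5, 1↦4, 2↦2}  ⇒  6 nodes, 0 edges  {∅}
halt: no rule applies after step 3
NF edges: []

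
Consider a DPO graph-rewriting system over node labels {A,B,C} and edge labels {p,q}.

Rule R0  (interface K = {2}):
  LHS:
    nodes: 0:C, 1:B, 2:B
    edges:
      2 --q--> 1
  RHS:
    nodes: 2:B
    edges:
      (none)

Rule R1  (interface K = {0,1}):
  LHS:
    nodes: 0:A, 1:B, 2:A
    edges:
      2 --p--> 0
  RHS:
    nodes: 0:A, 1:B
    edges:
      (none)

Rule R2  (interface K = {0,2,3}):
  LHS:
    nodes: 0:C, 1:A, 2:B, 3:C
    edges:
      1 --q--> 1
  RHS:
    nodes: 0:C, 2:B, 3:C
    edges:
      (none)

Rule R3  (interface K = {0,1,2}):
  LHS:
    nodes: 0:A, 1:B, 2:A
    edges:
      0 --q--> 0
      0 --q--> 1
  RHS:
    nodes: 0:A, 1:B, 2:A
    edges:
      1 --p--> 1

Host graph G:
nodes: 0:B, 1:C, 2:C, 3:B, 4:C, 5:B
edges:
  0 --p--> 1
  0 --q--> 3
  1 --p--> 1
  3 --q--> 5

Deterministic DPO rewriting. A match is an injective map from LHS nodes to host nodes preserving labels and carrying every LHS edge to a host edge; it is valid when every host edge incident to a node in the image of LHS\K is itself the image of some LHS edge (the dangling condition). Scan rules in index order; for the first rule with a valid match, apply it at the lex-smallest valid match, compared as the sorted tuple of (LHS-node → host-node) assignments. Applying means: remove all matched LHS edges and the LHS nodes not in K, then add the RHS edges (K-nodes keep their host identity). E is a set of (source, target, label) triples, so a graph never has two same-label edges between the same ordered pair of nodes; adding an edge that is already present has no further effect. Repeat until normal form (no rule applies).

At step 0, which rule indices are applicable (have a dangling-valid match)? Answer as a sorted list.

R0: 2 valid matches — {0↦2, 1↦5, 2↦3}, {0↦4, 1↦5, 2↦3}
R1: no valid match — LHS pattern not found
R2: no valid match — LHS pattern not found
R3: no valid match — LHS pattern not found

Answer: [R0]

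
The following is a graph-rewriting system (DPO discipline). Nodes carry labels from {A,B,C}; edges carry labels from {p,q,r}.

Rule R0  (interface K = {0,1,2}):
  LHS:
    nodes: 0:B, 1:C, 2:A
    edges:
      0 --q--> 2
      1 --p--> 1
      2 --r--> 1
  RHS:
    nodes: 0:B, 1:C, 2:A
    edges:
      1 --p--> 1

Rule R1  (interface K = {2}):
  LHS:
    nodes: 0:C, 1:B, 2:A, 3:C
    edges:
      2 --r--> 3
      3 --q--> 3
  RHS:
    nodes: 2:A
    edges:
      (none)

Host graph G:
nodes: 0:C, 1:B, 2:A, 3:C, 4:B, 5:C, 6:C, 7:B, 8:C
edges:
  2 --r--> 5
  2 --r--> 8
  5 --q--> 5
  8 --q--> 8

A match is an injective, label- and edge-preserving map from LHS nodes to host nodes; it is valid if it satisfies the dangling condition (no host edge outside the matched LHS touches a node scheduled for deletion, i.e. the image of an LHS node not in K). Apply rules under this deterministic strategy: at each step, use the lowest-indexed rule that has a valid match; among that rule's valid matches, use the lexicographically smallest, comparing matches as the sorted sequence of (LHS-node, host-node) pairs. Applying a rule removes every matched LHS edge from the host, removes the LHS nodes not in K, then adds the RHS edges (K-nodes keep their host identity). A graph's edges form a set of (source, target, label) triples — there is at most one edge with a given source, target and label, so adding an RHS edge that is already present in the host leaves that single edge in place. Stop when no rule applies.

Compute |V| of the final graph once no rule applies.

start.  V:9 E:4  edges: 2-r->5 2-r->8 5-q->5 8-q->8
1. fire R1 via {0↦0, 1↦1, 2↦2, 3↦5}  →  V:6 E:2  edges: 2-r->8 8-q->8
2. fire R1 via {0↦3, 1↦4, 2↦2, 3↦8}  →  V:3 E:0  edges: ∅
final graph: no rule applies after step 2
NF nodes: {2:A, 6:C, 7:B}

Answer: 3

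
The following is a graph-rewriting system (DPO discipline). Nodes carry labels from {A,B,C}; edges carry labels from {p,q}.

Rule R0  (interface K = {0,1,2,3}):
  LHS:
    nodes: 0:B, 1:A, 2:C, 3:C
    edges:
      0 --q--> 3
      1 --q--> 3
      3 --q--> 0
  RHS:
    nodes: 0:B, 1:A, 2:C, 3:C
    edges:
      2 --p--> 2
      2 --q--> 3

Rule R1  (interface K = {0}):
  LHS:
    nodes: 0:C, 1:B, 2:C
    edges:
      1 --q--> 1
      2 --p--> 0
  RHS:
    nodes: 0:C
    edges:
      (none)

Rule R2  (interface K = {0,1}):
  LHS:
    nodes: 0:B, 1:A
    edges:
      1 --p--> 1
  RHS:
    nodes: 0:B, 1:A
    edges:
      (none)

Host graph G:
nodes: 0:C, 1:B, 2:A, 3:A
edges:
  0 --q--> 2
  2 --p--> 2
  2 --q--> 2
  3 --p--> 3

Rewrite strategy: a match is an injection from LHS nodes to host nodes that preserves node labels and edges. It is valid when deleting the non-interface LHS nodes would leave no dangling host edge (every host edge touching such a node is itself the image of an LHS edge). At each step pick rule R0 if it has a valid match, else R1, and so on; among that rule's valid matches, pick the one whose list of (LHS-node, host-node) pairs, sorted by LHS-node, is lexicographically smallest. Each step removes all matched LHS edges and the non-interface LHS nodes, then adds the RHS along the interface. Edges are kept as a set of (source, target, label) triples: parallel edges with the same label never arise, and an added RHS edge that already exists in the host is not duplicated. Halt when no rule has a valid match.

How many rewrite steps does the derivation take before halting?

Answer: 2

Derivation:
[0] host  ⇒  4 nodes, 4 edges  {0-q->2 2-p->2 2-q->2 3-p->3}
[1] R2 @ {0↦1, 1↦2}  ⇒  4 nodes, 3 edges  {0-q->2 2-q->2 3-p->3}
[2] R2 @ {0↦1, 1↦3}  ⇒  4 nodes, 2 edges  {0-q->2 2-q->2}
final graph: no rule applies after step 2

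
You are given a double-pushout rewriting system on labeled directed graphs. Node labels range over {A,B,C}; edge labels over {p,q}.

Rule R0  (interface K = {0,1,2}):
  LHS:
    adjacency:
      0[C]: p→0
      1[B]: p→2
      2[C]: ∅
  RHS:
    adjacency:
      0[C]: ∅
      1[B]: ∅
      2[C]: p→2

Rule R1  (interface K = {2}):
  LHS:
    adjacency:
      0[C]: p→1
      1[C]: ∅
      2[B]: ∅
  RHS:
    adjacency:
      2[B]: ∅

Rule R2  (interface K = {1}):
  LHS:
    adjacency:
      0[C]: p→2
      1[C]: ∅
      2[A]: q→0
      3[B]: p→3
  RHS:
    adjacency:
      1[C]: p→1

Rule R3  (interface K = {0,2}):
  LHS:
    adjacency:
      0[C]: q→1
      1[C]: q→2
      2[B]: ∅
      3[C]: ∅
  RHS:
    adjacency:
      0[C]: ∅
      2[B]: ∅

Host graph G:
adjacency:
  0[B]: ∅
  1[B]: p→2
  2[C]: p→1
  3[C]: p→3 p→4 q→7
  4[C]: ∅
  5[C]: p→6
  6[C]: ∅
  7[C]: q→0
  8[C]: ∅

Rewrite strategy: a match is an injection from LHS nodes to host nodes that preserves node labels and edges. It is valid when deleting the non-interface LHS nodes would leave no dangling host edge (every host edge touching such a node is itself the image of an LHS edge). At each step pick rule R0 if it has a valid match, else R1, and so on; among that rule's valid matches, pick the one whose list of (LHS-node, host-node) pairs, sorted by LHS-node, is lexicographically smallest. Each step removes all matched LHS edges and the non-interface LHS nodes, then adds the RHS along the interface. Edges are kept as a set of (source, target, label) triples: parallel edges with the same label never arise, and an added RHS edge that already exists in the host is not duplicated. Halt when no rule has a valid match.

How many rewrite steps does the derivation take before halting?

[0] host  ⇒  9 nodes, 7 edges  {1-p->2 2-p->1 3-p->3 3-p->4 3-q->7 5-p->6 7-q->0}
[1] R0 @ {0↦3, 1↦1, 2↦2}  ⇒  9 nodes, 6 edges  {2-p->1 2-p->2 3-p->4 3-q->7 5-p->6 7-q->0}
[2] R1 @ {0↦5, 1↦6, 2↦0}  ⇒  7 nodes, 5 edges  {2-p->1 2-p->2 3-p->4 3-q->7 7-q->0}
[3] R3 @ {0↦3, 1↦7, 2↦0, 3↦8}  ⇒  5 nodes, 3 edges  {2-p->1 2-p->2 3-p->4}
[4] R1 @ {0↦3, 1↦4, 2↦0}  ⇒  3 nodes, 2 edges  {2-p->1 2-p->2}
halt: no rule applies after step 4

Answer: 4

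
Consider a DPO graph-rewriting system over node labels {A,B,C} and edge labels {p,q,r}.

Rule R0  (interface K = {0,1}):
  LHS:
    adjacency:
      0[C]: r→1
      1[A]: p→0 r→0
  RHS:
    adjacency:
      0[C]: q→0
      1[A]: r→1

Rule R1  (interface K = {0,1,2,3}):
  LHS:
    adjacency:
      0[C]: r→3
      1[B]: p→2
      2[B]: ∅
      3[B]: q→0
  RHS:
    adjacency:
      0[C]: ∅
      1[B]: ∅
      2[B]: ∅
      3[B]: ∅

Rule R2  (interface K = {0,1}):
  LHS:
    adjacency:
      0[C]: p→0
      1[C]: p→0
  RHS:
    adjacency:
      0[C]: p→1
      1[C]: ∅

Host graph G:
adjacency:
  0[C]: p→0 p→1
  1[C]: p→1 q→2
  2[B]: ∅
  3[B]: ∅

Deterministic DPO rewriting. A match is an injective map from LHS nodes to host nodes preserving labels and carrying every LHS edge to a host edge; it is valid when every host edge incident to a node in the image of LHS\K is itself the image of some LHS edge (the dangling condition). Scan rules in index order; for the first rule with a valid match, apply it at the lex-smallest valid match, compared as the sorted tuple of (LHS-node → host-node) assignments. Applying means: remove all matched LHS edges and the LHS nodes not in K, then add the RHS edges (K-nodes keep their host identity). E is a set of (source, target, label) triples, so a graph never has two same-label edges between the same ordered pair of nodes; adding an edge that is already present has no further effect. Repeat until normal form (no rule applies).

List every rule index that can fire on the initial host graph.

Answer: [R2]

Derivation:
R0: no valid match — LHS pattern not found
R1: no valid match — LHS pattern not found
R2: 1 valid match — {0↦1, 1↦0}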